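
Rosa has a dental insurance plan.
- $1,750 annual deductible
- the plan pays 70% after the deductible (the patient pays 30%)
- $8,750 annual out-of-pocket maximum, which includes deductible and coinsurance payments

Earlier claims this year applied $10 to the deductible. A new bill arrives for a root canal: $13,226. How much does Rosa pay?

$5,185.80

Deductible still to meet: $1,750 − $10 = $1,740.
After the $1,740 deductible portion, $13,226 − $1,740 = $11,486 is subject to coinsurance.
30% of $11,486 = $3,445.80 falls to the patient.
So the patient owes $1,740 + $3,445.80 = $5,185.80 before any cap.
Cumulative spending $10 + $5,185.80 = $5,195.80 stays under the $8,750 maximum.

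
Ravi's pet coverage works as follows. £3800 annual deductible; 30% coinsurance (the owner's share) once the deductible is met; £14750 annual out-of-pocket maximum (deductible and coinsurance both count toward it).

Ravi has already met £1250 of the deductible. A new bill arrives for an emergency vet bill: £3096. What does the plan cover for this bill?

£382.20

£1250 of the £3800 deductible is already met, leaving £2550.
That leaves £3096 − £2550 = £546 for coinsurance.
30% of £546 = £163.80 falls to the owner.
So the owner owes £2550 + £163.80 = £2713.80 before any cap.
Total out-of-pocket so far would be £1250 + £2713.80 = £3963.80, below the £14750 cap — no reduction.
Insurer pays the balance: £3096 − £2713.80 = £382.20.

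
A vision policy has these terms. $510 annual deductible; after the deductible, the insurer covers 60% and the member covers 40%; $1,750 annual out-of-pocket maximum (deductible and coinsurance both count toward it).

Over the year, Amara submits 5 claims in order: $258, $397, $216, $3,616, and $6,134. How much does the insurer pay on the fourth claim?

$2,520.40

#1 ($258): fully absorbed by the deductible. Member pays $258; OOP now $258. Insurer: $258 − $258 = $0.
#2 ($397): $252 to deductible, leaving $145; member's 40% is $58. Member pays $310; OOP now $568. Insurer: $397 − $310 = $87.
#3 ($216): 40% coinsurance on $216 = $86.40. Cost to member: $86.40. OOP to date $654.40. Insurer: $216 − $86.40 = $129.60.
#4 ($3,616): deductible already satisfied, so member's share is 40% × $3,616 = $1,446.40. That would push OOP to $2,100.80, over the $1,750 cap, so member pays $1,750 − $654.40 = $1,095.60. Insurer: $3,616 − $1,095.60 = $2,520.40.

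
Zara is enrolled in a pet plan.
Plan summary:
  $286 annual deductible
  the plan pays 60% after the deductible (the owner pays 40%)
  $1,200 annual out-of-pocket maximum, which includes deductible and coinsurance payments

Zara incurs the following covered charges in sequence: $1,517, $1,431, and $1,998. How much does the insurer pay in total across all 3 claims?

$3,746

Claim 1 ($1,517): $286 finishes the deductible; $1,231 goes to coinsurance; 40% of $1,231 = $492.40. Cost to owner: $778.40. OOP to date $778.40. Insurer: $1,517 − $778.40 = $738.60.
Claim 2 ($1,431): deductible already satisfied, so owner's share is 40% × $1,431 = $572.40. Adding that to $778.40 gives $1,350.80, past the $1,200 cap; owner pays only $1,200 − $778.40 = $421.60. Plan pays $1,431 − $421.60 = $1,009.40.
Claim 3 ($1,998): deductible already satisfied, so owner's share is 40% × $1,998 = $799.20. That would push OOP to $1,999.20, over the $1,200 cap, so owner pays $1,200 − $1,200 = $0. Plan pays $1,998 − $0 = $1,998.
Insurer total = bills − owner's total = $4,946 − $1,200 = $3,746.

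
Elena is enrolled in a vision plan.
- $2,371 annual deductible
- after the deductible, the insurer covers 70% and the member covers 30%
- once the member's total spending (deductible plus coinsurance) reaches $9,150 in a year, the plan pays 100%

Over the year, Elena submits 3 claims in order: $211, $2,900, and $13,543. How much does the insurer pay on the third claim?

Bill 1, $211: all of it applies to the deductible. Member owes $211 (running OOP $211). Insurer: $211 − $211 = $0.
Bill 2, $2,900: $2,160 finishes the deductible; $740 goes to coinsurance; member's 30% is $222. Member owes $2,382 (running OOP $2,593). Plan pays $2,900 − $2,382 = $518.
Bill 3, $13,543: deductible met; 30% of $13,543 = $4,062.90. Member owes $4,062.90 (running OOP $6,655.90). Insurer: $13,543 − $4,062.90 = $9,480.10.

$9,480.10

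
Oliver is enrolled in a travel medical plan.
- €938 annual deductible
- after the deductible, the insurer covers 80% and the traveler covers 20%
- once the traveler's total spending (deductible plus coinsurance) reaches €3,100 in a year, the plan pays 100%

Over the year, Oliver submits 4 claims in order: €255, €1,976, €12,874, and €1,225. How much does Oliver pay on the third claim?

Bill 1, €255: entire amount goes to the deductible. Traveler owes €255 (running OOP €255).
Bill 2, €1,976: €683 to deductible, leaving €1,293; traveler's 20% is €258.60. Cost to traveler: €941.60. OOP to date €1,196.60.
Bill 3, €12,874: 20% coinsurance on €12,874 = €2,574.80. That would push OOP to €3,771.40, over the €3,100 cap, so traveler pays €3,100 − €1,196.60 = €1,903.40.

€1,903.40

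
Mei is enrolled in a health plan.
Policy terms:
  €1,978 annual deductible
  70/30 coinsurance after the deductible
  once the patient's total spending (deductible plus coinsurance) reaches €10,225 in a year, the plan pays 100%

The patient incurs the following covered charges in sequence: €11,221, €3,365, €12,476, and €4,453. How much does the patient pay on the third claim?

Claim 1 (€11,221): €1,978 to deductible, leaving €9,243; patient's 30% is €2,772.90. Patient owes €4,750.90 (running OOP €4,750.90).
Claim 2 (€3,365): 30% coinsurance on €3,365 = €1,009.50. Patient pays €1,009.50; OOP now €5,760.40.
Claim 3 (€12,476): deductible met; 30% of €12,476 = €3,742.80. Patient pays €3,742.80; OOP now €9,503.20.

€3,742.80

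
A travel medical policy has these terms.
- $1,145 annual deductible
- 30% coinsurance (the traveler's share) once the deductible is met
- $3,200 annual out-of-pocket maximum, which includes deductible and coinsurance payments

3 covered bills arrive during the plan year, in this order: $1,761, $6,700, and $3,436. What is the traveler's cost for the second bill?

$1,870.20

#1 ($1,761): $1,145 finishes the deductible; $616 goes to coinsurance; 30% of $616 = $184.80. Cost to traveler: $1,329.80. OOP to date $1,329.80.
#2 ($6,700): deductible already satisfied, so traveler's share is 30% × $6,700 = $2,010. OOP would hit $3,339.80 > $3,200, so the cap limits the traveler to $3,200 − $1,329.80 = $1,870.20.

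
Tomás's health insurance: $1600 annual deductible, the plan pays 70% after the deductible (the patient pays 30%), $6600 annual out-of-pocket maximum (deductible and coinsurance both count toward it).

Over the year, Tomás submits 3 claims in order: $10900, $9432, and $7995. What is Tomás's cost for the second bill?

Claim 1 — $10900: deductible takes $1600, $9300 remains; patient's 30% is $2790. Patient owes $4390 (running OOP $4390).
Claim 2 — $9432: deductible already satisfied, so patient's share is 30% × $9432 = $2829.60. Adding that to $4390 gives $7219.60, past the $6600 cap; patient pays only $6600 − $4390 = $2210.

$2210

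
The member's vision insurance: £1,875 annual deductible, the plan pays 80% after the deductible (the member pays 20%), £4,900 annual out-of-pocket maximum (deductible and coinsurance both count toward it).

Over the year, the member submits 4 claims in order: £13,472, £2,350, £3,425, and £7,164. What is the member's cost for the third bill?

Bill 1, £13,472: deductible takes £1,875, £11,597 remains; member's 20% is £2,319.40. Member pays £4,194.40; OOP now £4,194.40.
Bill 2, £2,350: deductible met; 20% of £2,350 = £470. Member owes £470 (running OOP £4,664.40).
Bill 3, £3,425: deductible already satisfied, so member's share is 20% × £3,425 = £685. That would push OOP to £5,349.40, over the £4,900 cap, so member pays £4,900 − £4,664.40 = £235.60.

£235.60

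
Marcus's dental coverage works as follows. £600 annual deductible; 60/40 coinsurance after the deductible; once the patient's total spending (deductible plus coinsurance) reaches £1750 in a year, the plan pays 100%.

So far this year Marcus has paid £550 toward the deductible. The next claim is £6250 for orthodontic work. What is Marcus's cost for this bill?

£1200

Remaining deductible: £600 − £550 = £50.
That leaves £6250 − £50 = £6200 for coinsurance.
Coinsurance: £6200 × 40% = £2480.
Patient responsibility before any cap: £50 + £2480 = £2530.
That would bring total out-of-pocket to £3080, past the £1750 cap. The patient is capped at £1750 − £550 = £1200 on this claim.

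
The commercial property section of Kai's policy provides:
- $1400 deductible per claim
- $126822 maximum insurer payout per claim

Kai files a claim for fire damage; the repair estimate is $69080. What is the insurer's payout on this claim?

Subtract the deductible: $69080 − $1400 = $67680.
$67680 ≤ $126822, so the limit doesn't bind; insurer pays $67680.

$67680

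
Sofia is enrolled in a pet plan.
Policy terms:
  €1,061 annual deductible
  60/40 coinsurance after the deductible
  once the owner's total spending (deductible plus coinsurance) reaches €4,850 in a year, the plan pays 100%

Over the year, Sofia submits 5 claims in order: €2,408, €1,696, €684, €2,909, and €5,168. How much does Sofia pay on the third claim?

€273.60

#1 (€2,408): €1,061 to deductible, leaving €1,347; owner's 40% is €538.80. Owner owes €1,599.80 (running OOP €1,599.80).
#2 (€1,696): deductible met; 40% of €1,696 = €678.40. Cost to owner: €678.40. OOP to date €2,278.20.
#3 (€684): deductible already satisfied, so owner's share is 40% × €684 = €273.60. Cost to owner: €273.60. OOP to date €2,551.80.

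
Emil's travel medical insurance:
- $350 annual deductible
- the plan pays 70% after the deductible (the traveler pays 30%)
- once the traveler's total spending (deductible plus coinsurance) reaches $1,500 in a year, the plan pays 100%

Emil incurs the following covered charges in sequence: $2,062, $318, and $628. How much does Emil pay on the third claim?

$188.40

Claim 1 ($2,062): deductible takes $350, $1,712 remains; traveler's 30% is $513.60. Cost to traveler: $863.60. OOP to date $863.60.
Claim 2 ($318): deductible already satisfied, so traveler's share is 30% × $318 = $95.40. Traveler owes $95.40 (running OOP $959).
Claim 3 ($628): deductible already satisfied, so traveler's share is 30% × $628 = $188.40. Cost to traveler: $188.40. OOP to date $1,147.40.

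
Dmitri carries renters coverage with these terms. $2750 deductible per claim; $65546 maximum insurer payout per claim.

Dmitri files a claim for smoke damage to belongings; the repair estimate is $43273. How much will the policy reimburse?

Subtract the deductible: $43273 − $2750 = $40523.
That's under the $65546 cap, so the insurer reimburses the full $40523.

$40523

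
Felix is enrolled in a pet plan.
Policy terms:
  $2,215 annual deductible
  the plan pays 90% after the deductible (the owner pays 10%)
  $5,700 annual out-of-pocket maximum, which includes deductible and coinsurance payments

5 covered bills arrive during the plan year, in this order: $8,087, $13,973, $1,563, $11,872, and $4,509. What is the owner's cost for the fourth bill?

Claim 1 — $8,087: deductible takes $2,215, $5,872 remains; coinsurance $5,872 × 10% = $587.20. Cost to owner: $2,802.20. OOP to date $2,802.20.
Claim 2 — $13,973: 10% coinsurance on $13,973 = $1,397.30. Owner pays $1,397.30; OOP now $4,199.50.
Claim 3 — $1,563: deductible met; 10% of $1,563 = $156.30. Cost to owner: $156.30. OOP to date $4,355.80.
Claim 4 — $11,872: 10% coinsurance on $11,872 = $1,187.20. Owner owes $1,187.20 (running OOP $5,543).

$1,187.20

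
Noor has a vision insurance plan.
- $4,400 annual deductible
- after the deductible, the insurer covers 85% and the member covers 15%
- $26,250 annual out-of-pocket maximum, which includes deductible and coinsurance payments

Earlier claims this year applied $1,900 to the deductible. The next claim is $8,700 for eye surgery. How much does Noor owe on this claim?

$3,430

Deductible still to meet: $4,400 − $1,900 = $2,500.
That leaves $8,700 − $2,500 = $6,200 for coinsurance.
Coinsurance: $6,200 × 15% = $930.
Member responsibility before any cap: $2,500 + $930 = $3,430.
Total out-of-pocket so far would be $1,900 + $3,430 = $5,330, below the $26,250 cap — no reduction.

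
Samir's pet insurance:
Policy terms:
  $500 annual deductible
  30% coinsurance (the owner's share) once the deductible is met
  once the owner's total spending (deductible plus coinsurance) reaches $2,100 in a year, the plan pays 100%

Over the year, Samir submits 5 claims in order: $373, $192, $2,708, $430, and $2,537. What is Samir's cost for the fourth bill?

Bill 1, $373: fully absorbed by the deductible. Cost to owner: $373. OOP to date $373.
Bill 2, $192: $127 finishes the deductible; $65 goes to coinsurance; coinsurance $65 × 30% = $19.50. Cost to owner: $146.50. OOP to date $519.50.
Bill 3, $2,708: deductible met; 30% of $2,708 = $812.40. Owner owes $812.40 (running OOP $1,331.90).
Bill 4, $430: deductible met; 30% of $430 = $129. Owner pays $129; OOP now $1,460.90.

$129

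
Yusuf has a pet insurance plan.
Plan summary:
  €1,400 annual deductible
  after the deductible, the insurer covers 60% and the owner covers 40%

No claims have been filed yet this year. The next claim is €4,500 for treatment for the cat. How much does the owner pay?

€2,640

Deductible not yet touched, so the first €1,400 of the bill goes to the deductible.
That leaves €4,500 − €1,400 = €3,100 for coinsurance.
40% of €3,100 = €1,240 falls to the owner.
So the owner owes €1,400 + €1,240 = €2,640.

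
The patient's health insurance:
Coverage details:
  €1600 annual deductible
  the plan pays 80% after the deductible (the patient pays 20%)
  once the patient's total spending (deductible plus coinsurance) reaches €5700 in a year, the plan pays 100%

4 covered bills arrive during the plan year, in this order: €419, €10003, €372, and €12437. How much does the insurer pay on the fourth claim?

Bill 1, €419: all of it applies to the deductible. Patient pays €419; OOP now €419. Plan pays €419 − €419 = €0.
Bill 2, €10003: deductible takes €1181, €8822 remains; coinsurance €8822 × 20% = €1764.40. Patient pays €2945.40; OOP now €3364.40. Insurer: €10003 − €2945.40 = €7057.60.
Bill 3, €372: 20% coinsurance on €372 = €74.40. Patient owes €74.40 (running OOP €3438.80). Plan pays €372 − €74.40 = €297.60.
Bill 4, €12437: deductible met; 20% of €12437 = €2487.40. OOP would hit €5926.20 > €5700, so the cap limits the patient to €5700 − €3438.80 = €2261.20. Insurer: €12437 − €2261.20 = €10175.80.

€10175.80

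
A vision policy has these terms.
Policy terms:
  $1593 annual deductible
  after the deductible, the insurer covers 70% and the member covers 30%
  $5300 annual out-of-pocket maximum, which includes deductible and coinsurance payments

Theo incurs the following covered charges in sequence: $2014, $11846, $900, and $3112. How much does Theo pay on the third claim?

$26.90

Claim 1 ($2014): $1593 finishes the deductible; $421 goes to coinsurance; member's 30% is $126.30. Member owes $1719.30 (running OOP $1719.30).
Claim 2 ($11846): 30% coinsurance on $11846 = $3553.80. Cost to member: $3553.80. OOP to date $5273.10.
Claim 3 ($900): 30% coinsurance on $900 = $270. That would push OOP to $5543.10, over the $5300 cap, so member pays $5300 − $5273.10 = $26.90.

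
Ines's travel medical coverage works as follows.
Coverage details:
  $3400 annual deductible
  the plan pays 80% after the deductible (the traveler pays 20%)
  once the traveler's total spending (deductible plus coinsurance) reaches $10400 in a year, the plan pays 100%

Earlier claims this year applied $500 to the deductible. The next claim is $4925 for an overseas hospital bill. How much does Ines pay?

Deductible still to meet: $3400 − $500 = $2900.
That leaves $4925 − $2900 = $2025 for coinsurance.
20% of $2025 = $405 falls to the traveler.
So the traveler owes $2900 + $405 = $3305 before any cap.
Total out-of-pocket so far would be $500 + $3305 = $3805, below the $10400 cap — no reduction.

$3305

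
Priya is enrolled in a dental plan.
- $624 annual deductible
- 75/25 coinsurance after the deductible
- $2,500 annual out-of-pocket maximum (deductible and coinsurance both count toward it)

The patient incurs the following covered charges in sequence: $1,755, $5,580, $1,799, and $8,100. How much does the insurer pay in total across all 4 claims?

Claim 1 ($1,755): $624 to deductible, leaving $1,131; coinsurance $1,131 × 25% = $282.75. Patient owes $906.75 (running OOP $906.75). Plan pays $1,755 − $906.75 = $848.25.
Claim 2 ($5,580): deductible met; 25% of $5,580 = $1,395. Patient pays $1,395; OOP now $2,301.75. Plan pays $5,580 − $1,395 = $4,185.
Claim 3 ($1,799): deductible already satisfied, so patient's share is 25% × $1,799 = $449.75. OOP would hit $2,751.50 > $2,500, so the cap limits the patient to $2,500 − $2,301.75 = $198.25. Plan pays $1,799 − $198.25 = $1,600.75.
Claim 4 ($8,100): 25% coinsurance on $8,100 = $2,025. OOP would hit $4,525 > $2,500, so the cap limits the patient to $2,500 − $2,500 = $0. Insurer: $8,100 − $0 = $8,100.
Insurer total = bills − patient's total = $17,234 − $2,500 = $14,734.

$14,734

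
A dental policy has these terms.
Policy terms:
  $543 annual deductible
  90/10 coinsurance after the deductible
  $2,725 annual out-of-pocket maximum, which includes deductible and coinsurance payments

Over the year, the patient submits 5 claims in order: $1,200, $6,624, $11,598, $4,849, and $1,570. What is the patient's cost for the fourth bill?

Bill 1, $1,200: deductible takes $543, $657 remains; 10% of $657 = $65.70. Patient pays $608.70; OOP now $608.70.
Bill 2, $6,624: deductible met; 10% of $6,624 = $662.40. Cost to patient: $662.40. OOP to date $1,271.10.
Bill 3, $11,598: deductible already satisfied, so patient's share is 10% × $11,598 = $1,159.80. Cost to patient: $1,159.80. OOP to date $2,430.90.
Bill 4, $4,849: deductible already satisfied, so patient's share is 10% × $4,849 = $484.90. OOP would hit $2,915.80 > $2,725, so the cap limits the patient to $2,725 − $2,430.90 = $294.10.

$294.10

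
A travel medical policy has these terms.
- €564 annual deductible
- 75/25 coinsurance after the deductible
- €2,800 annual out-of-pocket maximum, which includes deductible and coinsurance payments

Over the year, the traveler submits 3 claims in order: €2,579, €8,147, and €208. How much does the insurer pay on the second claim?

Bill 1, €2,579: €564 to deductible, leaving €2,015; traveler's 25% is €503.75. Traveler owes €1,067.75 (running OOP €1,067.75). Plan pays €2,579 − €1,067.75 = €1,511.25.
Bill 2, €8,147: 25% coinsurance on €8,147 = €2,036.75. That would push OOP to €3,104.50, over the €2,800 cap, so traveler pays €2,800 − €1,067.75 = €1,732.25. Insurer: €8,147 − €1,732.25 = €6,414.75.

€6,414.75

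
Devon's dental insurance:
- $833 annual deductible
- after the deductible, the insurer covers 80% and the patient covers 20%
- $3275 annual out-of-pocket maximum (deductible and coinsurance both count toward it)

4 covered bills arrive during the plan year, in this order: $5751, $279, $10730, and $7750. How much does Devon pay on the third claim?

$1402.60

Bill 1, $5751: $833 to deductible, leaving $4918; patient's 20% is $983.60. Patient pays $1816.60; OOP now $1816.60.
Bill 2, $279: deductible met; 20% of $279 = $55.80. Patient owes $55.80 (running OOP $1872.40).
Bill 3, $10730: 20% coinsurance on $10730 = $2146. OOP would hit $4018.40 > $3275, so the cap limits the patient to $3275 − $1872.40 = $1402.60.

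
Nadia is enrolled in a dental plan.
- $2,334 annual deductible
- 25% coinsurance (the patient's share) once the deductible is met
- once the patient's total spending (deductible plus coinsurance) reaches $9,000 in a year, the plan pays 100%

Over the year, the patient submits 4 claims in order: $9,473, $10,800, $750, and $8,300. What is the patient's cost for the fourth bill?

#1 ($9,473): deductible takes $2,334, $7,139 remains; 25% of $7,139 = $1,784.75. Patient owes $4,118.75 (running OOP $4,118.75).
#2 ($10,800): 25% coinsurance on $10,800 = $2,700. Patient owes $2,700 (running OOP $6,818.75).
#3 ($750): deductible already satisfied, so patient's share is 25% × $750 = $187.50. Patient owes $187.50 (running OOP $7,006.25).
#4 ($8,300): deductible already satisfied, so patient's share is 25% × $8,300 = $2,075. Adding that to $7,006.25 gives $9,081.25, past the $9,000 cap; patient pays only $9,000 − $7,006.25 = $1,993.75.

$1,993.75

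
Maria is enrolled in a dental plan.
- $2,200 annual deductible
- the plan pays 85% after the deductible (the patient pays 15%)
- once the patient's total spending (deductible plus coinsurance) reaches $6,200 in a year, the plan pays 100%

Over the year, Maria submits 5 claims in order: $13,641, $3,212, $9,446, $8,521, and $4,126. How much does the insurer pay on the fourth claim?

Claim 1 ($13,641): $2,200 to deductible, leaving $11,441; patient's 15% is $1,716.15. Cost to patient: $3,916.15. OOP to date $3,916.15. Plan pays $13,641 − $3,916.15 = $9,724.85.
Claim 2 ($3,212): 15% coinsurance on $3,212 = $481.80. Patient owes $481.80 (running OOP $4,397.95). Plan pays $3,212 − $481.80 = $2,730.20.
Claim 3 ($9,446): deductible met; 15% of $9,446 = $1,416.90. Patient owes $1,416.90 (running OOP $5,814.85). Insurer: $9,446 − $1,416.90 = $8,029.10.
Claim 4 ($8,521): deductible already satisfied, so patient's share is 15% × $8,521 = $1,278.15. OOP would hit $7,093 > $6,200, so the cap limits the patient to $6,200 − $5,814.85 = $385.15. Insurer: $8,521 − $385.15 = $8,135.85.

$8,135.85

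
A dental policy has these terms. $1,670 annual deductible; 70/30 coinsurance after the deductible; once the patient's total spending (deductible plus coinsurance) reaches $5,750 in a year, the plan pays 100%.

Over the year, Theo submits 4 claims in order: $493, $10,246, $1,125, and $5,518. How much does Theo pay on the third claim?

Claim 1 — $493: fully absorbed by the deductible. Cost to patient: $493. OOP to date $493.
Claim 2 — $10,246: $1,177 finishes the deductible; $9,069 goes to coinsurance; coinsurance $9,069 × 30% = $2,720.70. Patient pays $3,897.70; OOP now $4,390.70.
Claim 3 — $1,125: 30% coinsurance on $1,125 = $337.50. Cost to patient: $337.50. OOP to date $4,728.20.

$337.50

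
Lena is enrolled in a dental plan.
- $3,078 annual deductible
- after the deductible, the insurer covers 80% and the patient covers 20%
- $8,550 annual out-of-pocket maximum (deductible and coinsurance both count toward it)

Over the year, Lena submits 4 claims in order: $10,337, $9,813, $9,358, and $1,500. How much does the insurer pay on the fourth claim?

$1,314

Claim 1 ($10,337): $3,078 finishes the deductible; $7,259 goes to coinsurance; coinsurance $7,259 × 20% = $1,451.80. Cost to patient: $4,529.80. OOP to date $4,529.80. Plan pays $10,337 − $4,529.80 = $5,807.20.
Claim 2 ($9,813): 20% coinsurance on $9,813 = $1,962.60. Patient owes $1,962.60 (running OOP $6,492.40). Insurer: $9,813 − $1,962.60 = $7,850.40.
Claim 3 ($9,358): 20% coinsurance on $9,358 = $1,871.60. Patient owes $1,871.60 (running OOP $8,364). Insurer: $9,358 − $1,871.60 = $7,486.40.
Claim 4 ($1,500): 20% coinsurance on $1,500 = $300. OOP would hit $8,664 > $8,550, so the cap limits the patient to $8,550 − $8,364 = $186. Plan pays $1,500 − $186 = $1,314.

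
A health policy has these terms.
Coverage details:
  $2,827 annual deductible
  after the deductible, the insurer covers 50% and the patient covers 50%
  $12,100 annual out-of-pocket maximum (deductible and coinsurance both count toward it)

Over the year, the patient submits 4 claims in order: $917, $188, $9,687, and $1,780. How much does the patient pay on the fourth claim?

$890

Bill 1, $917: entire amount goes to the deductible. Patient owes $917 (running OOP $917).
Bill 2, $188: fully absorbed by the deductible. Patient pays $188; OOP now $1,105.
Bill 3, $9,687: $1,722 finishes the deductible; $7,965 goes to coinsurance; coinsurance $7,965 × 50% = $3,982.50. Cost to patient: $5,704.50. OOP to date $6,809.50.
Bill 4, $1,780: deductible already satisfied, so patient's share is 50% × $1,780 = $890. Patient owes $890 (running OOP $7,699.50).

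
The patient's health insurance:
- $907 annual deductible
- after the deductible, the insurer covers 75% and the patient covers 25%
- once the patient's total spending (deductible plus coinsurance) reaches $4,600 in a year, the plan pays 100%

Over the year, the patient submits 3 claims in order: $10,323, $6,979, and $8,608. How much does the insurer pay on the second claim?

#1 ($10,323): deductible takes $907, $9,416 remains; coinsurance $9,416 × 25% = $2,354. Patient pays $3,261; OOP now $3,261. Plan pays $10,323 − $3,261 = $7,062.
#2 ($6,979): 25% coinsurance on $6,979 = $1,744.75. OOP would hit $5,005.75 > $4,600, so the cap limits the patient to $4,600 − $3,261 = $1,339. Plan pays $6,979 − $1,339 = $5,640.

$5,640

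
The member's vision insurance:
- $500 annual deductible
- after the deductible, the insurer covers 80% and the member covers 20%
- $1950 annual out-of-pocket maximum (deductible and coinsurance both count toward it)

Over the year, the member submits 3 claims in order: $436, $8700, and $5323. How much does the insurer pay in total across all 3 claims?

$12509

#1 ($436): all of it applies to the deductible. Member owes $436 (running OOP $436). Insurer: $436 − $436 = $0.
#2 ($8700): $64 finishes the deductible; $8636 goes to coinsurance; coinsurance $8636 × 20% = $1727.20. Claim cost before the cap: $64 + $1727.20 = $1791.20. That would push OOP to $2227.20, over the $1950 cap, so member pays $1950 − $436 = $1514. Insurer: $8700 − $1514 = $7186.
#3 ($5323): deductible already satisfied, so member's share is 20% × $5323 = $1064.60. OOP would hit $3014.60 > $1950, so the cap limits the member to $1950 − $1950 = $0. Plan pays $5323 − $0 = $5323.
Insurer total = bills − member's total = $14459 − $1950 = $12509.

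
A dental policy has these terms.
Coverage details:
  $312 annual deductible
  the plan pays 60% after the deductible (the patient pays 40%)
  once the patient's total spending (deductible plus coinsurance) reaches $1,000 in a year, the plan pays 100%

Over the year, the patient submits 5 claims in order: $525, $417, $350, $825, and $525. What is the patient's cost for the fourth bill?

$296

Bill 1, $525: $312 finishes the deductible; $213 goes to coinsurance; 40% of $213 = $85.20. Patient pays $397.20; OOP now $397.20.
Bill 2, $417: deductible met; 40% of $417 = $166.80. Cost to patient: $166.80. OOP to date $564.
Bill 3, $350: deductible met; 40% of $350 = $140. Cost to patient: $140. OOP to date $704.
Bill 4, $825: deductible already satisfied, so patient's share is 40% × $825 = $330. That would push OOP to $1,034, over the $1,000 cap, so patient pays $1,000 − $704 = $296.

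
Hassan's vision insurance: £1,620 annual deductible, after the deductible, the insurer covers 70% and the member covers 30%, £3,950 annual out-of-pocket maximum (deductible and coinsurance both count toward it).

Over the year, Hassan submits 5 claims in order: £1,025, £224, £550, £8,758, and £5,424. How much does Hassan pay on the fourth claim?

£2,276.30

Bill 1, £1,025: all of it applies to the deductible. Cost to member: £1,025. OOP to date £1,025.
Bill 2, £224: fully absorbed by the deductible. Cost to member: £224. OOP to date £1,249.
Bill 3, £550: £371 finishes the deductible; £179 goes to coinsurance; member's 30% is £53.70. Member pays £424.70; OOP now £1,673.70.
Bill 4, £8,758: deductible already satisfied, so member's share is 30% × £8,758 = £2,627.40. OOP would hit £4,301.10 > £3,950, so the cap limits the member to £3,950 − £1,673.70 = £2,276.30.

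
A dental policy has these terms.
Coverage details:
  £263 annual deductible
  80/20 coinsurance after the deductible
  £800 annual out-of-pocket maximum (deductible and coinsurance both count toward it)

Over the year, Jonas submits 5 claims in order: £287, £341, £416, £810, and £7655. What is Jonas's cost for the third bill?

Bill 1, £287: £263 to deductible, leaving £24; 20% of £24 = £4.80. Cost to patient: £267.80. OOP to date £267.80.
Bill 2, £341: 20% coinsurance on £341 = £68.20. Cost to patient: £68.20. OOP to date £336.
Bill 3, £416: deductible met; 20% of £416 = £83.20. Cost to patient: £83.20. OOP to date £419.20.

£83.20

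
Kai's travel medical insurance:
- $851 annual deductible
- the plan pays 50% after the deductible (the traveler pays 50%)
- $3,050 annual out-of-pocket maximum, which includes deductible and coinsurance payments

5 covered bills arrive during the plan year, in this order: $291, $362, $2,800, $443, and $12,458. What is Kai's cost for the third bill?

Claim 1 ($291): fully absorbed by the deductible. Cost to traveler: $291. OOP to date $291.
Claim 2 ($362): fully absorbed by the deductible. Traveler pays $362; OOP now $653.
Claim 3 ($2,800): deductible takes $198, $2,602 remains; 50% of $2,602 = $1,301. Traveler pays $1,499; OOP now $2,152.

$1,499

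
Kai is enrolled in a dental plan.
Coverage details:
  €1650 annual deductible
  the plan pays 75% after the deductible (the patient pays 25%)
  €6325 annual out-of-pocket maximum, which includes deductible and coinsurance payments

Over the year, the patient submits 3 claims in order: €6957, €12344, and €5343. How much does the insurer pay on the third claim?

Claim 1 (€6957): €1650 to deductible, leaving €5307; coinsurance €5307 × 25% = €1326.75. Cost to patient: €2976.75. OOP to date €2976.75. Insurer: €6957 − €2976.75 = €3980.25.
Claim 2 (€12344): deductible met; 25% of €12344 = €3086. Patient owes €3086 (running OOP €6062.75). Plan pays €12344 − €3086 = €9258.
Claim 3 (€5343): deductible already satisfied, so patient's share is 25% × €5343 = €1335.75. That would push OOP to €7398.50, over the €6325 cap, so patient pays €6325 − €6062.75 = €262.25. Insurer: €5343 − €262.25 = €5080.75.

€5080.75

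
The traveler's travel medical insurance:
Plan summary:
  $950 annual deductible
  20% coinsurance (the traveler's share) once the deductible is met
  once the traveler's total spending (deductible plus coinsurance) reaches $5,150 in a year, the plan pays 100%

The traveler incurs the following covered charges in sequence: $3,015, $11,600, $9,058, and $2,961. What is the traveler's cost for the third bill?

#1 ($3,015): $950 to deductible, leaving $2,065; 20% of $2,065 = $413. Traveler owes $1,363 (running OOP $1,363).
#2 ($11,600): deductible met; 20% of $11,600 = $2,320. Traveler owes $2,320 (running OOP $3,683).
#3 ($9,058): 20% coinsurance on $9,058 = $1,811.60. That would push OOP to $5,494.60, over the $5,150 cap, so traveler pays $5,150 − $3,683 = $1,467.

$1,467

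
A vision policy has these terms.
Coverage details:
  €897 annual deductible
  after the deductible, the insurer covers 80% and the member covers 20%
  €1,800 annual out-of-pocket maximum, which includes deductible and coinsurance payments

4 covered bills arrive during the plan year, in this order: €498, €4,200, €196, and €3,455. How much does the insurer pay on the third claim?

€156.80

Claim 1 (€498): fully absorbed by the deductible. Member pays €498; OOP now €498. Plan pays €498 − €498 = €0.
Claim 2 (€4,200): €399 finishes the deductible; €3,801 goes to coinsurance; 20% of €3,801 = €760.20. Member pays €1,159.20; OOP now €1,657.20. Insurer: €4,200 − €1,159.20 = €3,040.80.
Claim 3 (€196): deductible met; 20% of €196 = €39.20. Member pays €39.20; OOP now €1,696.40. Insurer: €196 − €39.20 = €156.80.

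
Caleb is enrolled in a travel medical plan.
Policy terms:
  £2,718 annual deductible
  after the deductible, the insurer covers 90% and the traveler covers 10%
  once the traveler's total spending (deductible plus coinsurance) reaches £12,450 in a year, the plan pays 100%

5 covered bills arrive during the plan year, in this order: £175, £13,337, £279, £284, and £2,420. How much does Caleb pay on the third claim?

Claim 1 (£175): entire amount goes to the deductible. Traveler owes £175 (running OOP £175).
Claim 2 (£13,337): £2,543 finishes the deductible; £10,794 goes to coinsurance; 10% of £10,794 = £1,079.40. Traveler pays £3,622.40; OOP now £3,797.40.
Claim 3 (£279): deductible already satisfied, so traveler's share is 10% × £279 = £27.90. Traveler owes £27.90 (running OOP £3,825.30).

£27.90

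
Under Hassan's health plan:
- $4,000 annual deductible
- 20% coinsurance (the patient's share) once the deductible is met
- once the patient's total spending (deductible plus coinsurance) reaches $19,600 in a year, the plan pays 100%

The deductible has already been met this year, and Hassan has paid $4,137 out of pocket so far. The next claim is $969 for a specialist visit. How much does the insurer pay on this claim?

$775.20

The deductible is already satisfied, so the full bill goes to coinsurance.
Patient's 20% share of $969 is $193.80.
Year-to-date out-of-pocket becomes $4,137 + $193.80 = $4,330.80, still under the $19,600 maximum, so no cap applies.
The plan picks up $969 − $193.80 = $775.20.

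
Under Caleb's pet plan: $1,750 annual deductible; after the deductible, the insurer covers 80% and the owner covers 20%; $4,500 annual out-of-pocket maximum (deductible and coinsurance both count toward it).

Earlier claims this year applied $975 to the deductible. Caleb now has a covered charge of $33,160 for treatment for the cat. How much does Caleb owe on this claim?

$975 of the $1,750 deductible is already met, leaving $775.
That leaves $33,160 − $775 = $32,385 for coinsurance.
Owner's 20% share of $32,385 is $6,477.
So the owner owes $775 + $6,477 = $7,252 before any cap.
Adding $7,252 to the $975 already spent would give $8,227, which exceeds the $4,500 cap; the owner pays just $4,500 − $975 = $3,525.

$3,525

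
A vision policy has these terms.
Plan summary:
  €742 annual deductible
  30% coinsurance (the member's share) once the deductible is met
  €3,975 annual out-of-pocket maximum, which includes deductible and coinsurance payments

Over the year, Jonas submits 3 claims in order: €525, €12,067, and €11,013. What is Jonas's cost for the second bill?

€3,450

#1 (€525): all of it applies to the deductible. Member owes €525 (running OOP €525).
#2 (€12,067): €217 finishes the deductible; €11,850 goes to coinsurance; coinsurance €11,850 × 30% = €3,555. Deductible plus coinsurance: €217 + €3,555 = €3,772. Adding that to €525 gives €4,297, past the €3,975 cap; member pays only €3,975 − €525 = €3,450.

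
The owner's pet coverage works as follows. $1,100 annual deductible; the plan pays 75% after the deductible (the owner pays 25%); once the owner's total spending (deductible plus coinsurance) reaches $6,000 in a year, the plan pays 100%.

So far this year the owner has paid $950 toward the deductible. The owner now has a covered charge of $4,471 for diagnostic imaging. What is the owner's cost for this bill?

Remaining deductible: $1,100 − $950 = $150.
The remaining $4,321 (= $4,471 − $150) moves to coinsurance.
Owner's 25% share of $4,321 is $1,080.25.
Owner responsibility before any cap: $150 + $1,080.25 = $1,230.25.
Year-to-date out-of-pocket becomes $950 + $1,230.25 = $2,180.25, still under the $6,000 maximum, so no cap applies.

$1,230.25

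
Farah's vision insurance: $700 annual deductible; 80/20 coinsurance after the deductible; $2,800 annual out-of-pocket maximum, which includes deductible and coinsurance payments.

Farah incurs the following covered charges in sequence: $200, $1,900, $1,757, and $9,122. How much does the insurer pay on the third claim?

Claim 1 — $200: entire amount goes to the deductible. Member owes $200 (running OOP $200). Insurer: $200 − $200 = $0.
Claim 2 — $1,900: deductible takes $500, $1,400 remains; coinsurance $1,400 × 20% = $280. Member owes $780 (running OOP $980). Insurer: $1,900 − $780 = $1,120.
Claim 3 — $1,757: deductible met; 20% of $1,757 = $351.40. Member owes $351.40 (running OOP $1,331.40). Plan pays $1,757 − $351.40 = $1,405.60.

$1,405.60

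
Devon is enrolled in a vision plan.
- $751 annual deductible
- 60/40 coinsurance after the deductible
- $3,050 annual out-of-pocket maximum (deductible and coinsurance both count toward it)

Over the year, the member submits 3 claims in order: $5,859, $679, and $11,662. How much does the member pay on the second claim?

Claim 1 — $5,859: deductible takes $751, $5,108 remains; coinsurance $5,108 × 40% = $2,043.20. Member owes $2,794.20 (running OOP $2,794.20).
Claim 2 — $679: deductible already satisfied, so member's share is 40% × $679 = $271.60. OOP would hit $3,065.80 > $3,050, so the cap limits the member to $3,050 − $2,794.20 = $255.80.

$255.80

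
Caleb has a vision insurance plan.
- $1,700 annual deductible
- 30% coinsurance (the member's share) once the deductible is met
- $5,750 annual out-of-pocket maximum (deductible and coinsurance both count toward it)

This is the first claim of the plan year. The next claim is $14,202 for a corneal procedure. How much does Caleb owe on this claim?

The full $1,700 deductible is still open; $1,700 of this bill applies to it.
The remaining $12,502 (= $14,202 − $1,700) moves to coinsurance.
Coinsurance: $12,502 × 30% = $3,750.60.
So the member owes $1,700 + $3,750.60 = $5,450.60 before any cap.
Year-to-date out-of-pocket becomes $0 + $5,450.60 = $5,450.60, still under the $5,750 maximum, so no cap applies.

$5,450.60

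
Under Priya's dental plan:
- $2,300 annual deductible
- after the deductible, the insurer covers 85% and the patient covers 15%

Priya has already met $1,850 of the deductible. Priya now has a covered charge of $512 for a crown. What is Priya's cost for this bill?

$459.30

Deductible still to meet: $2,300 − $1,850 = $450.
After the $450 deductible portion, $512 − $450 = $62 is subject to coinsurance.
15% of $62 = $9.30 falls to the patient.
Patient responsibility: $450 + $9.30 = $459.30.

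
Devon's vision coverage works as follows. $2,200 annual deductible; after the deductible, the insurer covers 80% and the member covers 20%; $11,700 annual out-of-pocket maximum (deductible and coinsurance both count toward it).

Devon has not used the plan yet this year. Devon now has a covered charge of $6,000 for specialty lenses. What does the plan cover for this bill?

Nothing has been paid toward the $2,200 deductible, so the first $2,200 of this charge is applied there.
After the $2,200 deductible portion, $6,000 − $2,200 = $3,800 is subject to coinsurance.
20% of $3,800 = $760 falls to the member.
That puts the member's cost at $2,200 + $760 = $2,960 before any cap.
Year-to-date out-of-pocket becomes $0 + $2,960 = $2,960, still under the $11,700 maximum, so no cap applies.
The plan picks up $6,000 − $2,960 = $3,040.

$3,040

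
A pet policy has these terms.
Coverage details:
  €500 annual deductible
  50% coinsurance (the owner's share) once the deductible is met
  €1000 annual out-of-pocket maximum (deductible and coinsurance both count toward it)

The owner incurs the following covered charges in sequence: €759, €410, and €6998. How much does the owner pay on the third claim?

€165.50

Bill 1, €759: €500 finishes the deductible; €259 goes to coinsurance; 50% of €259 = €129.50. Owner pays €629.50; OOP now €629.50.
Bill 2, €410: deductible met; 50% of €410 = €205. Owner owes €205 (running OOP €834.50).
Bill 3, €6998: deductible met; 50% of €6998 = €3499. Adding that to €834.50 gives €4333.50, past the €1000 cap; owner pays only €1000 − €834.50 = €165.50.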